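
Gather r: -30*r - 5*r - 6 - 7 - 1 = -35*r - 14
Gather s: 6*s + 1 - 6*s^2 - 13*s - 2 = -6*s^2 - 7*s - 1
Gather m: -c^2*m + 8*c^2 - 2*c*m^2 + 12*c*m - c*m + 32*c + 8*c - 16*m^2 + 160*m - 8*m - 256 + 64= 8*c^2 + 40*c + m^2*(-2*c - 16) + m*(-c^2 + 11*c + 152) - 192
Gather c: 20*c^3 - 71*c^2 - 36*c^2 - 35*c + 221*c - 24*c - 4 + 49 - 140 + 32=20*c^3 - 107*c^2 + 162*c - 63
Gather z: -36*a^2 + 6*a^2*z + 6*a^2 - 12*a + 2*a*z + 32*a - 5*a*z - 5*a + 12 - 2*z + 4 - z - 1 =-30*a^2 + 15*a + z*(6*a^2 - 3*a - 3) + 15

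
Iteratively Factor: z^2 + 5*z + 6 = (z + 3)*(z + 2)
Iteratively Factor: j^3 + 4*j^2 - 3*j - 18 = (j + 3)*(j^2 + j - 6) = (j - 2)*(j + 3)*(j + 3)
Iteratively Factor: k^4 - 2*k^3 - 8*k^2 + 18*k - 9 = (k - 1)*(k^3 - k^2 - 9*k + 9) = (k - 1)*(k + 3)*(k^2 - 4*k + 3) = (k - 3)*(k - 1)*(k + 3)*(k - 1)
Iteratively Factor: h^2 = (h)*(h)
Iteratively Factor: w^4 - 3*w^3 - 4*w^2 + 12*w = (w - 3)*(w^3 - 4*w) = w*(w - 3)*(w^2 - 4) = w*(w - 3)*(w + 2)*(w - 2)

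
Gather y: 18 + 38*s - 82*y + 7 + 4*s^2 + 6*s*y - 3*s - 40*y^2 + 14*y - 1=4*s^2 + 35*s - 40*y^2 + y*(6*s - 68) + 24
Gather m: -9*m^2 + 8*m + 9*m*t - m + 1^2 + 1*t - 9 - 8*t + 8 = -9*m^2 + m*(9*t + 7) - 7*t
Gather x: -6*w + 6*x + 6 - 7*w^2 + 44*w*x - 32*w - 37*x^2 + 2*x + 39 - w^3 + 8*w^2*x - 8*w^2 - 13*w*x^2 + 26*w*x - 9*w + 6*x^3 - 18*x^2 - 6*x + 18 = -w^3 - 15*w^2 - 47*w + 6*x^3 + x^2*(-13*w - 55) + x*(8*w^2 + 70*w + 2) + 63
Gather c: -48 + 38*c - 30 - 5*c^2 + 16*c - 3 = -5*c^2 + 54*c - 81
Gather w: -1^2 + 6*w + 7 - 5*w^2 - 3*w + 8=-5*w^2 + 3*w + 14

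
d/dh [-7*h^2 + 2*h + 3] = 2 - 14*h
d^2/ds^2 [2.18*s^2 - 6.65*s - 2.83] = 4.36000000000000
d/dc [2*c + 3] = 2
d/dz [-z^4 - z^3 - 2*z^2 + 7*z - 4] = -4*z^3 - 3*z^2 - 4*z + 7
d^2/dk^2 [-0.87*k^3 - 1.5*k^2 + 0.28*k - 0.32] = -5.22*k - 3.0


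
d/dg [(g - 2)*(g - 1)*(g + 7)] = 3*g^2 + 8*g - 19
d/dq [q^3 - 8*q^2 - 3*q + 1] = 3*q^2 - 16*q - 3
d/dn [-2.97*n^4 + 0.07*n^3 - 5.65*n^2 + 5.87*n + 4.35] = -11.88*n^3 + 0.21*n^2 - 11.3*n + 5.87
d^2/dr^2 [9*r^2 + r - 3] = 18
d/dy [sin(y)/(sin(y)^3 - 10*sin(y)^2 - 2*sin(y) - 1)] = (-2*sin(y)^3 + 10*sin(y)^2 - 1)*cos(y)/(sin(y)^3 - 10*sin(y)^2 - 2*sin(y) - 1)^2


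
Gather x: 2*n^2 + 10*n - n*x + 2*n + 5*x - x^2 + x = 2*n^2 + 12*n - x^2 + x*(6 - n)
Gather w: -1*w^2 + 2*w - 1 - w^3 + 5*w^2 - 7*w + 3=-w^3 + 4*w^2 - 5*w + 2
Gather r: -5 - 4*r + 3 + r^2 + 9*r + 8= r^2 + 5*r + 6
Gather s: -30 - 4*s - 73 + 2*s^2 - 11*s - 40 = 2*s^2 - 15*s - 143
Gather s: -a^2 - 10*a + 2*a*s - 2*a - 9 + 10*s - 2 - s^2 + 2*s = -a^2 - 12*a - s^2 + s*(2*a + 12) - 11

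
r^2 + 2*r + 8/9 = (r + 2/3)*(r + 4/3)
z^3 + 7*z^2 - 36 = (z - 2)*(z + 3)*(z + 6)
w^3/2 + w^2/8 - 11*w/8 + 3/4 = (w/2 + 1)*(w - 1)*(w - 3/4)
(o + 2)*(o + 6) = o^2 + 8*o + 12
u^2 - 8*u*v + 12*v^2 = (u - 6*v)*(u - 2*v)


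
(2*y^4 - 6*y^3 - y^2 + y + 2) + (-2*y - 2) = 2*y^4 - 6*y^3 - y^2 - y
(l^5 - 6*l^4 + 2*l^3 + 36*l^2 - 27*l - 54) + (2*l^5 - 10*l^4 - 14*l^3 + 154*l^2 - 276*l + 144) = 3*l^5 - 16*l^4 - 12*l^3 + 190*l^2 - 303*l + 90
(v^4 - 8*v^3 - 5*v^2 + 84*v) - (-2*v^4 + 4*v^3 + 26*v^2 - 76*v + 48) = 3*v^4 - 12*v^3 - 31*v^2 + 160*v - 48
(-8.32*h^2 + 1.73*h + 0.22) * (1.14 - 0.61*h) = 5.0752*h^3 - 10.5401*h^2 + 1.838*h + 0.2508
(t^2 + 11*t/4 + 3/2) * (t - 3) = t^3 - t^2/4 - 27*t/4 - 9/2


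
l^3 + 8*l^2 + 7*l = l*(l + 1)*(l + 7)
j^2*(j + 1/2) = j^3 + j^2/2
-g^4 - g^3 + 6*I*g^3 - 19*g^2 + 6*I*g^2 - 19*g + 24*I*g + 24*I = (g - 8*I)*(g + 3*I)*(I*g + 1)*(I*g + I)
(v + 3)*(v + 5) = v^2 + 8*v + 15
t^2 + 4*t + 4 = (t + 2)^2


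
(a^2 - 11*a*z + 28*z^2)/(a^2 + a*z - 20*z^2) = (a - 7*z)/(a + 5*z)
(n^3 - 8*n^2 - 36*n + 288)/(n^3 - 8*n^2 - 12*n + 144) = (n^2 - 2*n - 48)/(n^2 - 2*n - 24)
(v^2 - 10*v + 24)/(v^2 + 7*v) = (v^2 - 10*v + 24)/(v*(v + 7))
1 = 1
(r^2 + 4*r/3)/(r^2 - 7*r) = (r + 4/3)/(r - 7)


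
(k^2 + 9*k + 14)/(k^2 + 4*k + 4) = (k + 7)/(k + 2)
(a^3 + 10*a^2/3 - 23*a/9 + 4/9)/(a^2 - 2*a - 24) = (9*a^2 - 6*a + 1)/(9*(a - 6))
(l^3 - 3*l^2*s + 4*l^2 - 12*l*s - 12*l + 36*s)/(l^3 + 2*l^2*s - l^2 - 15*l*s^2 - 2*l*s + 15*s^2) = (l^2 + 4*l - 12)/(l^2 + 5*l*s - l - 5*s)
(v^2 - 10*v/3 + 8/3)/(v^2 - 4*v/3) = (v - 2)/v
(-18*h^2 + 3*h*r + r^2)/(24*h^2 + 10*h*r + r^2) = (-3*h + r)/(4*h + r)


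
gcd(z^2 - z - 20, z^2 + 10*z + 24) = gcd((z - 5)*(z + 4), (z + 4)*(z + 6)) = z + 4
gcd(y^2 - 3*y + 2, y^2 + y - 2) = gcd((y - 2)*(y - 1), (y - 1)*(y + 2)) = y - 1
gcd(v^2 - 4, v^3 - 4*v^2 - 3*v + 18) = v + 2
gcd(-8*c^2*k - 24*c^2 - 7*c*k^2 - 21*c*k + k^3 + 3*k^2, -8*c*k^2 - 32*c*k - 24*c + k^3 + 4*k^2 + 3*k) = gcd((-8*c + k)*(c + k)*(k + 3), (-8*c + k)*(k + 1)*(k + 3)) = 8*c*k + 24*c - k^2 - 3*k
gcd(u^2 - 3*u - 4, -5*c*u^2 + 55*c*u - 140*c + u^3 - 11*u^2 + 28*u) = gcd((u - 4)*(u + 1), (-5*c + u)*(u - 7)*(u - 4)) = u - 4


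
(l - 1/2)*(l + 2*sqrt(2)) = l^2 - l/2 + 2*sqrt(2)*l - sqrt(2)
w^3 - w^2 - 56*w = w*(w - 8)*(w + 7)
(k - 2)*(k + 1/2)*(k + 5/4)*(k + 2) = k^4 + 7*k^3/4 - 27*k^2/8 - 7*k - 5/2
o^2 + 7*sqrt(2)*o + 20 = (o + 2*sqrt(2))*(o + 5*sqrt(2))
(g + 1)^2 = g^2 + 2*g + 1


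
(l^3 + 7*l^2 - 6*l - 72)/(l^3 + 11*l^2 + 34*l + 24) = (l - 3)/(l + 1)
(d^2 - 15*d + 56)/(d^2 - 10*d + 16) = (d - 7)/(d - 2)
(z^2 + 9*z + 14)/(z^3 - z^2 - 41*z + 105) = (z + 2)/(z^2 - 8*z + 15)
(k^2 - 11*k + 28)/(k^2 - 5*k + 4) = (k - 7)/(k - 1)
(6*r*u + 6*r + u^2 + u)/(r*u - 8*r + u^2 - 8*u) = (6*r*u + 6*r + u^2 + u)/(r*u - 8*r + u^2 - 8*u)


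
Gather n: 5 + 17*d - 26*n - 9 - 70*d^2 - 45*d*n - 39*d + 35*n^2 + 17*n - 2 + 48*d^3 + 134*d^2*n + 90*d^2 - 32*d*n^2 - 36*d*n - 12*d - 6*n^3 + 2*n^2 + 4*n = 48*d^3 + 20*d^2 - 34*d - 6*n^3 + n^2*(37 - 32*d) + n*(134*d^2 - 81*d - 5) - 6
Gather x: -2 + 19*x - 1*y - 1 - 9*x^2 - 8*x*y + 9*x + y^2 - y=-9*x^2 + x*(28 - 8*y) + y^2 - 2*y - 3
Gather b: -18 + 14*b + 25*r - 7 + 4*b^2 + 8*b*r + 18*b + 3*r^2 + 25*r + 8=4*b^2 + b*(8*r + 32) + 3*r^2 + 50*r - 17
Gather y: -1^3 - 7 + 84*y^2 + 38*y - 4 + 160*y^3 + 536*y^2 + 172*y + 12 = 160*y^3 + 620*y^2 + 210*y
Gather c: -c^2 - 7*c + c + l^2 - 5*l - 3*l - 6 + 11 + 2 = -c^2 - 6*c + l^2 - 8*l + 7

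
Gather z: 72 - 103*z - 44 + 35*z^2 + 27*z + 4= 35*z^2 - 76*z + 32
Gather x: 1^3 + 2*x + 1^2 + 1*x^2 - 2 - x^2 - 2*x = 0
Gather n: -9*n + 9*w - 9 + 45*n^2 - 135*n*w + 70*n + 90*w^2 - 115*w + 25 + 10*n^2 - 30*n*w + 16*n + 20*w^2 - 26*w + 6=55*n^2 + n*(77 - 165*w) + 110*w^2 - 132*w + 22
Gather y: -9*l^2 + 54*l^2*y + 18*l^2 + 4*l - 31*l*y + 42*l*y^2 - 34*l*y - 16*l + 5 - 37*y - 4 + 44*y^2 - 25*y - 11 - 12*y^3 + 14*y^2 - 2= 9*l^2 - 12*l - 12*y^3 + y^2*(42*l + 58) + y*(54*l^2 - 65*l - 62) - 12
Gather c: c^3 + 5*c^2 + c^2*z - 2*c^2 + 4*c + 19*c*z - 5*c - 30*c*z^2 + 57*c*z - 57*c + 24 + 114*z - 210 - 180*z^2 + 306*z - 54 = c^3 + c^2*(z + 3) + c*(-30*z^2 + 76*z - 58) - 180*z^2 + 420*z - 240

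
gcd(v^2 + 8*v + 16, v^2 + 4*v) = v + 4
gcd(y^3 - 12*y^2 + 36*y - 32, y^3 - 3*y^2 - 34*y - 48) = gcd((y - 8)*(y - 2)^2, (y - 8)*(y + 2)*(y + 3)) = y - 8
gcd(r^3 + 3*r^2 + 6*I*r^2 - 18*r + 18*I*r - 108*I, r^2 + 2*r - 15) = r - 3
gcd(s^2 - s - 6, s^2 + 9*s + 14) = s + 2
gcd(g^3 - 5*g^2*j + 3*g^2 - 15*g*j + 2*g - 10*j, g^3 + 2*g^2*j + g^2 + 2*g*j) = g + 1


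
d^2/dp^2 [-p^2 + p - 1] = -2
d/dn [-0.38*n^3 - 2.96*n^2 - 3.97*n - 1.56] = -1.14*n^2 - 5.92*n - 3.97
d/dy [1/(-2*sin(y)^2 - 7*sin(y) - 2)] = (4*sin(y) + 7)*cos(y)/(7*sin(y) - cos(2*y) + 3)^2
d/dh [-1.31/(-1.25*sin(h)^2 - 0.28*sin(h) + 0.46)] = -(3.275*sin(h) + 0.3668)*cos(h)/(1.25*sin(h)^2 + 0.28*sin(h) - 0.46)^2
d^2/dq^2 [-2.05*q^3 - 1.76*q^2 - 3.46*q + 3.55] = -12.3*q - 3.52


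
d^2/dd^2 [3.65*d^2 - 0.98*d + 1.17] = 7.30000000000000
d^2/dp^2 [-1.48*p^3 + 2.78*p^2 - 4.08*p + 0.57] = 5.56 - 8.88*p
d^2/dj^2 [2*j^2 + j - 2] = 4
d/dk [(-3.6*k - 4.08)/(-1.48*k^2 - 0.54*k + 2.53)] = (5.328*k^2 + 1.944*k - (2.96*k + 0.54)*(3.6*k + 4.08) - 9.108)/(1.48*k^2 + 0.54*k - 2.53)^2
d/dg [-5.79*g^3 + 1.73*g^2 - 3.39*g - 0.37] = -17.37*g^2 + 3.46*g - 3.39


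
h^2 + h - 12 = (h - 3)*(h + 4)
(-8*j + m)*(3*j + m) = -24*j^2 - 5*j*m + m^2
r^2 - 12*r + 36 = (r - 6)^2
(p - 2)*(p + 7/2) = p^2 + 3*p/2 - 7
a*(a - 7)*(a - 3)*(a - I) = a^4 - 10*a^3 - I*a^3 + 21*a^2 + 10*I*a^2 - 21*I*a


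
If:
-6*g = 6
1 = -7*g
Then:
No Solution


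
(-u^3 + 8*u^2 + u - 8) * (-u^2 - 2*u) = u^5 - 6*u^4 - 17*u^3 + 6*u^2 + 16*u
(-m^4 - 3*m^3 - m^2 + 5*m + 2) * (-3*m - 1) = 3*m^5 + 10*m^4 + 6*m^3 - 14*m^2 - 11*m - 2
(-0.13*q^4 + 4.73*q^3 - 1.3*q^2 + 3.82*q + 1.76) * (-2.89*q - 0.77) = 0.3757*q^5 - 13.5696*q^4 + 0.1149*q^3 - 10.0388*q^2 - 8.0278*q - 1.3552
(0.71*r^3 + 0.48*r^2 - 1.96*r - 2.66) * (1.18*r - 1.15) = 0.8378*r^4 - 0.2501*r^3 - 2.8648*r^2 - 0.8848*r + 3.059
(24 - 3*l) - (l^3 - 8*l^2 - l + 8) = -l^3 + 8*l^2 - 2*l + 16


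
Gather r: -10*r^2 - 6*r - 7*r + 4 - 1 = -10*r^2 - 13*r + 3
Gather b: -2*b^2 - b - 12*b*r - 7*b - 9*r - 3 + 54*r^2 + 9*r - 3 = -2*b^2 + b*(-12*r - 8) + 54*r^2 - 6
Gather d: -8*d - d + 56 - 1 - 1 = 54 - 9*d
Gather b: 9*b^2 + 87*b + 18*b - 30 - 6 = 9*b^2 + 105*b - 36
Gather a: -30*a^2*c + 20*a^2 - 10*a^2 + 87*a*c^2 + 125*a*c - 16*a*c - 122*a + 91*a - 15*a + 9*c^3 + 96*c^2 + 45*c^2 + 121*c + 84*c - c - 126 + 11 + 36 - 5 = a^2*(10 - 30*c) + a*(87*c^2 + 109*c - 46) + 9*c^3 + 141*c^2 + 204*c - 84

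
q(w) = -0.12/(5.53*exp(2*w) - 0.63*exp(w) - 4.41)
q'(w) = -0.12*(-11.06*exp(2*w) + 0.63*exp(w))/(5.53*exp(2*w) - 0.63*exp(w) - 4.41)^2 = (1.3272*exp(w) - 0.0756)*exp(w)/(-5.53*exp(2*w) + 0.63*exp(w) + 4.41)^2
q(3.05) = -0.00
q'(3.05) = 0.00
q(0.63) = -0.01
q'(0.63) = 0.02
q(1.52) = -0.00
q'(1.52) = 0.00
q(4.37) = -0.00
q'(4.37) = 0.00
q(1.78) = -0.00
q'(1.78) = 0.00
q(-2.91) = 0.03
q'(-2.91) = -0.00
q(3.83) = -0.00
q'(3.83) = 0.00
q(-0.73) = 0.03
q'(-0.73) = 0.02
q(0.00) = -0.24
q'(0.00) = 5.21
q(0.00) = -0.24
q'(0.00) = 5.21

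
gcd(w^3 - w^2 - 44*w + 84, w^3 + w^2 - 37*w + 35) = w + 7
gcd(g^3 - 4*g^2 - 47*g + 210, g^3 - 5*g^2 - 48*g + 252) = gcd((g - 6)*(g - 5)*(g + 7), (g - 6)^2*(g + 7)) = g^2 + g - 42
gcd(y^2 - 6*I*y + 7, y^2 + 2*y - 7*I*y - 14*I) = y - 7*I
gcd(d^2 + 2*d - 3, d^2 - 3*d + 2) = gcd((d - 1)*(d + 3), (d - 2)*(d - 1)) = d - 1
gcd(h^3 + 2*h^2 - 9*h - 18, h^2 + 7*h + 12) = h + 3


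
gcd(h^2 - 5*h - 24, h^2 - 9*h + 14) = 1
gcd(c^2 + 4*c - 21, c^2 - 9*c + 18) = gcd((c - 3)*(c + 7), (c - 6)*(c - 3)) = c - 3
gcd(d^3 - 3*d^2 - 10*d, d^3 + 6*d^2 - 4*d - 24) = d + 2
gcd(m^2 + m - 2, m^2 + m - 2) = m^2 + m - 2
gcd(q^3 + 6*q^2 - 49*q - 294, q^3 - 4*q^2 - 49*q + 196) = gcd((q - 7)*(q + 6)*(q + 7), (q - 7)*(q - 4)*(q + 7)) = q^2 - 49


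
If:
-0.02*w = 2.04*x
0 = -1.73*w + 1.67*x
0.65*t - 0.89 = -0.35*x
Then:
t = 1.37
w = 0.00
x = 0.00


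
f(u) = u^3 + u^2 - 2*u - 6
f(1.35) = -4.42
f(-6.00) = -174.00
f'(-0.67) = -1.99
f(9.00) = 786.00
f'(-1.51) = 1.82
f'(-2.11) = 7.14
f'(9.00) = 259.00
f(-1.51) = -4.14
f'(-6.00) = 94.00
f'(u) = 3*u^2 + 2*u - 2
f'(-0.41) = -2.32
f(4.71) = 111.25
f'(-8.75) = 210.19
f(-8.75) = -581.86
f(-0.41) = -5.08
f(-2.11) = -6.72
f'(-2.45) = 11.11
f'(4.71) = 73.97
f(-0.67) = -4.51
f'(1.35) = 6.17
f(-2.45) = -9.80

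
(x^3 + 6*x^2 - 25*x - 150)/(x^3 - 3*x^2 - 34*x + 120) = (x + 5)/(x - 4)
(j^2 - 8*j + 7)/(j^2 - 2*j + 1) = (j - 7)/(j - 1)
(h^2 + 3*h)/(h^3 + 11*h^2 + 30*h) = (h + 3)/(h^2 + 11*h + 30)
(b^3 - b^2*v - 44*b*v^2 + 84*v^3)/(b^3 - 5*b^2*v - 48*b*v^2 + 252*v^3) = (-b + 2*v)/(-b + 6*v)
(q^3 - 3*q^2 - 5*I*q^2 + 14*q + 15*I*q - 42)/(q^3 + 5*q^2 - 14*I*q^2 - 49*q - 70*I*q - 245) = (q^2 + q*(-3 + 2*I) - 6*I)/(q^2 + q*(5 - 7*I) - 35*I)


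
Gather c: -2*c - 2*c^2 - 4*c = -2*c^2 - 6*c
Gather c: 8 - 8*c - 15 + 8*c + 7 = 0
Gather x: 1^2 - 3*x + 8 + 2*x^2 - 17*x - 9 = 2*x^2 - 20*x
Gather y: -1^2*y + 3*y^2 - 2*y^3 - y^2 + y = -2*y^3 + 2*y^2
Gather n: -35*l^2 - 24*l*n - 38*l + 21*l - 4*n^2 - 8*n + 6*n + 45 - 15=-35*l^2 - 17*l - 4*n^2 + n*(-24*l - 2) + 30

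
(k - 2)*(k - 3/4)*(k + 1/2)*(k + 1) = k^4 - 5*k^3/4 - 17*k^2/8 + 7*k/8 + 3/4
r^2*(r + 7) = r^3 + 7*r^2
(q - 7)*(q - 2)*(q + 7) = q^3 - 2*q^2 - 49*q + 98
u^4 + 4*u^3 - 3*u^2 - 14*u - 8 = (u - 2)*(u + 1)^2*(u + 4)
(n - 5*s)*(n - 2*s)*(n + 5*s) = n^3 - 2*n^2*s - 25*n*s^2 + 50*s^3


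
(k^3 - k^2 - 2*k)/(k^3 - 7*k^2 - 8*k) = (k - 2)/(k - 8)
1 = 1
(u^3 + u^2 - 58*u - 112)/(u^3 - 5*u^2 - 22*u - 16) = (u + 7)/(u + 1)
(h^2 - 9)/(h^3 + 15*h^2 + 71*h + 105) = (h - 3)/(h^2 + 12*h + 35)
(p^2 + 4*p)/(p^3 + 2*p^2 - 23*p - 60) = p/(p^2 - 2*p - 15)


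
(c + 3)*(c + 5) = c^2 + 8*c + 15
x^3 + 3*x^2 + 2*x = x*(x + 1)*(x + 2)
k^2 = k^2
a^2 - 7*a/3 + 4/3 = (a - 4/3)*(a - 1)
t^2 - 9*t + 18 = (t - 6)*(t - 3)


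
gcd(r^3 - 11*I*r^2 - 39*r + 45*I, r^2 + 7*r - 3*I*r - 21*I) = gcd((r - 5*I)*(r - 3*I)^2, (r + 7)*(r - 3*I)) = r - 3*I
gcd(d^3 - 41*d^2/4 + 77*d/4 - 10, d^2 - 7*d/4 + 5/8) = d - 5/4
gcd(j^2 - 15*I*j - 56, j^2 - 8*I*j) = j - 8*I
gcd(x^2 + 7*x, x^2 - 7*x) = x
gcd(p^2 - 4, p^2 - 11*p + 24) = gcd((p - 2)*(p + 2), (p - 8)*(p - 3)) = 1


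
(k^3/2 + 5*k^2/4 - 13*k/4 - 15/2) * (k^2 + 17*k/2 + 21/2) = k^5/2 + 11*k^4/2 + 101*k^3/8 - 22*k^2 - 783*k/8 - 315/4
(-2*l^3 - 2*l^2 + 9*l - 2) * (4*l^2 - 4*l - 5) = -8*l^5 + 54*l^3 - 34*l^2 - 37*l + 10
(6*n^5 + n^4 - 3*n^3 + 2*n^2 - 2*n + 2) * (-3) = -18*n^5 - 3*n^4 + 9*n^3 - 6*n^2 + 6*n - 6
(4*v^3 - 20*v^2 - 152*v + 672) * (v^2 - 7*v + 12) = 4*v^5 - 48*v^4 + 36*v^3 + 1496*v^2 - 6528*v + 8064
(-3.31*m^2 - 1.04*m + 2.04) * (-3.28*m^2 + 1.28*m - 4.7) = 10.8568*m^4 - 0.825600000000001*m^3 + 7.5346*m^2 + 7.4992*m - 9.588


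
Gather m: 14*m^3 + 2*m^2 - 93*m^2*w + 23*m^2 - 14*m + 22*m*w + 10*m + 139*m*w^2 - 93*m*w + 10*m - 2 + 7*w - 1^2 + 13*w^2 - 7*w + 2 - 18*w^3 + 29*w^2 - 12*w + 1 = 14*m^3 + m^2*(25 - 93*w) + m*(139*w^2 - 71*w + 6) - 18*w^3 + 42*w^2 - 12*w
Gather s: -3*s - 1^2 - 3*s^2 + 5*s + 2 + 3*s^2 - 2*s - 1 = 0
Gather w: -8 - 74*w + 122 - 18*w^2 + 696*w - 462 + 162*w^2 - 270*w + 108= 144*w^2 + 352*w - 240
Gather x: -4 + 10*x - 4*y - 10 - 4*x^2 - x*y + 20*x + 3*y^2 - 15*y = -4*x^2 + x*(30 - y) + 3*y^2 - 19*y - 14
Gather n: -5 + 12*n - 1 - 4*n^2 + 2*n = -4*n^2 + 14*n - 6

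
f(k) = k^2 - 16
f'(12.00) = 24.00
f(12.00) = 128.00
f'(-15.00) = -30.00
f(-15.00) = 209.00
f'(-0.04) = -0.08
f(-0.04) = -16.00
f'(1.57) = 3.14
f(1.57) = -13.54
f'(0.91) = 1.82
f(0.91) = -15.17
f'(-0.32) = -0.64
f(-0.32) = -15.90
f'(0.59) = 1.18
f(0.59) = -15.65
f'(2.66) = 5.32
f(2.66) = -8.92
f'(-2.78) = -5.56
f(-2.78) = -8.27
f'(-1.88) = -3.76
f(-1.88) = -12.47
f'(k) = 2*k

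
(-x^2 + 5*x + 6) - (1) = -x^2 + 5*x + 5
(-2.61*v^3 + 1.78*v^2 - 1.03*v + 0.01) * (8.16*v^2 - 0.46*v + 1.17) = -21.2976*v^5 + 15.7254*v^4 - 12.2773*v^3 + 2.638*v^2 - 1.2097*v + 0.0117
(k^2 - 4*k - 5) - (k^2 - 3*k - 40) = 35 - k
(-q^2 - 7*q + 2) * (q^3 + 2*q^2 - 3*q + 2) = -q^5 - 9*q^4 - 9*q^3 + 23*q^2 - 20*q + 4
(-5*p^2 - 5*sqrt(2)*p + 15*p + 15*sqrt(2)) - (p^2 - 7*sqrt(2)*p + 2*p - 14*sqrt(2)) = -6*p^2 + 2*sqrt(2)*p + 13*p + 29*sqrt(2)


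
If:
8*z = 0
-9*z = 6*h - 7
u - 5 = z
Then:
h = 7/6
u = 5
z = 0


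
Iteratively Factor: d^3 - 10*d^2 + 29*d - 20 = (d - 4)*(d^2 - 6*d + 5) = (d - 5)*(d - 4)*(d - 1)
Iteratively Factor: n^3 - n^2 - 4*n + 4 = (n + 2)*(n^2 - 3*n + 2) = (n - 1)*(n + 2)*(n - 2)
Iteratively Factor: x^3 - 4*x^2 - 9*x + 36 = (x + 3)*(x^2 - 7*x + 12) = (x - 3)*(x + 3)*(x - 4)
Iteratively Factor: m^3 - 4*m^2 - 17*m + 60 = (m - 3)*(m^2 - m - 20) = (m - 5)*(m - 3)*(m + 4)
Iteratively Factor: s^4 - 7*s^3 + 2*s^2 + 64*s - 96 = (s - 2)*(s^3 - 5*s^2 - 8*s + 48) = (s - 4)*(s - 2)*(s^2 - s - 12) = (s - 4)*(s - 2)*(s + 3)*(s - 4)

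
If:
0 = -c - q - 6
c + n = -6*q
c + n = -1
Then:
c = -37/6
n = 31/6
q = 1/6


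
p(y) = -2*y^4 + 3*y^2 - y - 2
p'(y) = -8*y^3 + 6*y - 1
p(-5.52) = -1761.96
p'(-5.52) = 1311.45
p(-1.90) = -15.33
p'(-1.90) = 42.47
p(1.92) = -20.04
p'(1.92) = -46.10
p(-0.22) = -1.64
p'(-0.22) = -2.23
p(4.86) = -1051.77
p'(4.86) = -890.17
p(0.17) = -2.08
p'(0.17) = -0.02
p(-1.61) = -6.05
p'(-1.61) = 22.73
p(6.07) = -2612.63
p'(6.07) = -1753.77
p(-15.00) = -100562.00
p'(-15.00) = 26909.00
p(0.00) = -2.00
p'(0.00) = -1.00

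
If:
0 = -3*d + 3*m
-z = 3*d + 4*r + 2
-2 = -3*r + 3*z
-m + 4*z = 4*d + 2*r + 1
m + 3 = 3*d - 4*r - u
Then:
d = -21/31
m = -21/31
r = 13/93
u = -457/93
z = -49/93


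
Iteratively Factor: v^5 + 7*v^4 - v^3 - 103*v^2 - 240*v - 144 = (v + 1)*(v^4 + 6*v^3 - 7*v^2 - 96*v - 144) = (v - 4)*(v + 1)*(v^3 + 10*v^2 + 33*v + 36) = (v - 4)*(v + 1)*(v + 3)*(v^2 + 7*v + 12) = (v - 4)*(v + 1)*(v + 3)*(v + 4)*(v + 3)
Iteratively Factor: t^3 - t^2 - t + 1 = (t - 1)*(t^2 - 1) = (t - 1)*(t + 1)*(t - 1)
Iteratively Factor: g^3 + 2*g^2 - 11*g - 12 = (g + 4)*(g^2 - 2*g - 3) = (g + 1)*(g + 4)*(g - 3)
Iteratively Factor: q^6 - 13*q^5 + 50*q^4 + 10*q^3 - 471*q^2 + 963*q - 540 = (q - 3)*(q^5 - 10*q^4 + 20*q^3 + 70*q^2 - 261*q + 180) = (q - 4)*(q - 3)*(q^4 - 6*q^3 - 4*q^2 + 54*q - 45) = (q - 4)*(q - 3)*(q - 1)*(q^3 - 5*q^2 - 9*q + 45) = (q - 4)*(q - 3)*(q - 1)*(q + 3)*(q^2 - 8*q + 15) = (q - 4)*(q - 3)^2*(q - 1)*(q + 3)*(q - 5)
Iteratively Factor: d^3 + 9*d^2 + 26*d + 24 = (d + 2)*(d^2 + 7*d + 12) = (d + 2)*(d + 4)*(d + 3)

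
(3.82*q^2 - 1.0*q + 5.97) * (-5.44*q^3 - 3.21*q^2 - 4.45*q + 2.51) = -20.7808*q^5 - 6.8222*q^4 - 46.2658*q^3 - 5.1255*q^2 - 29.0765*q + 14.9847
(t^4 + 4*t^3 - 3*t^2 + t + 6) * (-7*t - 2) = -7*t^5 - 30*t^4 + 13*t^3 - t^2 - 44*t - 12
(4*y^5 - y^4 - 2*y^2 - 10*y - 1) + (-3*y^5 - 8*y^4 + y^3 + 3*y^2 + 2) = y^5 - 9*y^4 + y^3 + y^2 - 10*y + 1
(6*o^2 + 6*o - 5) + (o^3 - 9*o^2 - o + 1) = o^3 - 3*o^2 + 5*o - 4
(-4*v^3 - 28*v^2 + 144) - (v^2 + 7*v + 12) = -4*v^3 - 29*v^2 - 7*v + 132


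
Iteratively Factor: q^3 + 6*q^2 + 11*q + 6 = (q + 3)*(q^2 + 3*q + 2) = (q + 2)*(q + 3)*(q + 1)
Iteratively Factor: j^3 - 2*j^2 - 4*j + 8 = (j - 2)*(j^2 - 4) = (j - 2)^2*(j + 2)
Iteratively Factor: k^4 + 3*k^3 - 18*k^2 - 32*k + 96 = (k - 3)*(k^3 + 6*k^2 - 32) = (k - 3)*(k - 2)*(k^2 + 8*k + 16) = (k - 3)*(k - 2)*(k + 4)*(k + 4)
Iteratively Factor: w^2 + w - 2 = (w - 1)*(w + 2)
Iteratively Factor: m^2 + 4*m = (m)*(m + 4)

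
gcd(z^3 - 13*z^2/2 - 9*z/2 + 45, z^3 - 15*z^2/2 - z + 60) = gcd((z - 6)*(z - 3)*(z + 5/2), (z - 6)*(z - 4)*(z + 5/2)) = z^2 - 7*z/2 - 15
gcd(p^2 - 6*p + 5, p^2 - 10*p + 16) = 1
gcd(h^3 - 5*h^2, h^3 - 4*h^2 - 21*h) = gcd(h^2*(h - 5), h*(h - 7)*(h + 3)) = h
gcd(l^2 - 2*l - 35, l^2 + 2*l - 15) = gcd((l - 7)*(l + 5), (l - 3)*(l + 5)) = l + 5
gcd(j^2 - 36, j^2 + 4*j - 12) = j + 6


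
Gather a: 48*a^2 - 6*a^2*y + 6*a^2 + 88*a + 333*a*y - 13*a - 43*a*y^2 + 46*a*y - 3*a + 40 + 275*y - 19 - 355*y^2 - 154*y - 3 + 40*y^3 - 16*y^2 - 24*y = a^2*(54 - 6*y) + a*(-43*y^2 + 379*y + 72) + 40*y^3 - 371*y^2 + 97*y + 18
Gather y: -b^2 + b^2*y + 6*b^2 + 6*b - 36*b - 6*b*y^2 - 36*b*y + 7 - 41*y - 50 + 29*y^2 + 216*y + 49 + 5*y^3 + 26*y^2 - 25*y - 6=5*b^2 - 30*b + 5*y^3 + y^2*(55 - 6*b) + y*(b^2 - 36*b + 150)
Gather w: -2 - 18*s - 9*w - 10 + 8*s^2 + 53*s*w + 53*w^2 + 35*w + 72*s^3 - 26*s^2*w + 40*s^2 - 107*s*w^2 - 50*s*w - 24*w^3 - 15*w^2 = 72*s^3 + 48*s^2 - 18*s - 24*w^3 + w^2*(38 - 107*s) + w*(-26*s^2 + 3*s + 26) - 12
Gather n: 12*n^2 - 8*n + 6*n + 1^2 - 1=12*n^2 - 2*n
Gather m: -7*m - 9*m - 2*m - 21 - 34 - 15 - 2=-18*m - 72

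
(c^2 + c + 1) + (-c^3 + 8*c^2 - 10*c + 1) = -c^3 + 9*c^2 - 9*c + 2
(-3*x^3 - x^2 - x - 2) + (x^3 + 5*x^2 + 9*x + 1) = -2*x^3 + 4*x^2 + 8*x - 1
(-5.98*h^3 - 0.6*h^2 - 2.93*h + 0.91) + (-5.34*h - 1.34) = -5.98*h^3 - 0.6*h^2 - 8.27*h - 0.43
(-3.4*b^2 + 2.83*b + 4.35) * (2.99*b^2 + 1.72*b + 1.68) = -10.166*b^4 + 2.6137*b^3 + 12.1621*b^2 + 12.2364*b + 7.308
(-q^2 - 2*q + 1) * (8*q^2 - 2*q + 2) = -8*q^4 - 14*q^3 + 10*q^2 - 6*q + 2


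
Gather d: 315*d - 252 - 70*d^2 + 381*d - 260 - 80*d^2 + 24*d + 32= -150*d^2 + 720*d - 480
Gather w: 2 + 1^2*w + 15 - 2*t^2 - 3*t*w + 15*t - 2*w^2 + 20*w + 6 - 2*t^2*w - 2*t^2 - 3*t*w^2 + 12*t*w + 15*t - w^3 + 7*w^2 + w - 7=-4*t^2 + 30*t - w^3 + w^2*(5 - 3*t) + w*(-2*t^2 + 9*t + 22) + 16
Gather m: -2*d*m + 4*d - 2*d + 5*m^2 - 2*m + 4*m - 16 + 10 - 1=2*d + 5*m^2 + m*(2 - 2*d) - 7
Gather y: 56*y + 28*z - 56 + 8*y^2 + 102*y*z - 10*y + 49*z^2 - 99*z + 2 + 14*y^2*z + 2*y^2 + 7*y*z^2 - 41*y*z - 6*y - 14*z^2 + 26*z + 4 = y^2*(14*z + 10) + y*(7*z^2 + 61*z + 40) + 35*z^2 - 45*z - 50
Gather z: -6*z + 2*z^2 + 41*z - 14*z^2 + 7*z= -12*z^2 + 42*z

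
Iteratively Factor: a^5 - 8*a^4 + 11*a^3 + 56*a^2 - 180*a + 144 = (a - 4)*(a^4 - 4*a^3 - 5*a^2 + 36*a - 36) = (a - 4)*(a - 2)*(a^3 - 2*a^2 - 9*a + 18) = (a - 4)*(a - 3)*(a - 2)*(a^2 + a - 6) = (a - 4)*(a - 3)*(a - 2)^2*(a + 3)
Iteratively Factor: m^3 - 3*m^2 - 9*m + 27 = (m - 3)*(m^2 - 9) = (m - 3)*(m + 3)*(m - 3)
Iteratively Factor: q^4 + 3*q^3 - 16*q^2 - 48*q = (q - 4)*(q^3 + 7*q^2 + 12*q) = (q - 4)*(q + 3)*(q^2 + 4*q) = (q - 4)*(q + 3)*(q + 4)*(q)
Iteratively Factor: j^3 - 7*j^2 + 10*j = (j - 5)*(j^2 - 2*j) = (j - 5)*(j - 2)*(j)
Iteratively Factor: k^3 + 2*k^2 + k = (k + 1)*(k^2 + k) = k*(k + 1)*(k + 1)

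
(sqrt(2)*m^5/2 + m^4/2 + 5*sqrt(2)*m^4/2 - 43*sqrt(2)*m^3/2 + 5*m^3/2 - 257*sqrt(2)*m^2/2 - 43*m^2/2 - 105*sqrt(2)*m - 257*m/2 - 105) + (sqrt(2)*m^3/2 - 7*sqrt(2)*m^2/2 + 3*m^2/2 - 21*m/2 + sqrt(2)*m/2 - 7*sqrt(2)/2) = sqrt(2)*m^5/2 + m^4/2 + 5*sqrt(2)*m^4/2 - 21*sqrt(2)*m^3 + 5*m^3/2 - 132*sqrt(2)*m^2 - 20*m^2 - 209*sqrt(2)*m/2 - 139*m - 105 - 7*sqrt(2)/2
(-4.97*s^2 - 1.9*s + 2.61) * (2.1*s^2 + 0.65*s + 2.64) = -10.437*s^4 - 7.2205*s^3 - 8.8748*s^2 - 3.3195*s + 6.8904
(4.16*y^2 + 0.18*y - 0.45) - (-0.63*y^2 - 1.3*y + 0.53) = 4.79*y^2 + 1.48*y - 0.98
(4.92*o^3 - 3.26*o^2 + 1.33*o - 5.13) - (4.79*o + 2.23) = 4.92*o^3 - 3.26*o^2 - 3.46*o - 7.36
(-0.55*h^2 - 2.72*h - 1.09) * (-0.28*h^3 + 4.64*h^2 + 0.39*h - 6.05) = 0.154*h^5 - 1.7904*h^4 - 12.5301*h^3 - 2.7909*h^2 + 16.0309*h + 6.5945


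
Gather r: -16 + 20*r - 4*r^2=-4*r^2 + 20*r - 16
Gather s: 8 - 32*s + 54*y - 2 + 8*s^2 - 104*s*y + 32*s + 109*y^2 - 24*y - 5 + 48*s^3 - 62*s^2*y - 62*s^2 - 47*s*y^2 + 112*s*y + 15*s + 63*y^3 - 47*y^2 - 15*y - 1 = 48*s^3 + s^2*(-62*y - 54) + s*(-47*y^2 + 8*y + 15) + 63*y^3 + 62*y^2 + 15*y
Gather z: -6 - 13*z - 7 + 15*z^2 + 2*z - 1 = 15*z^2 - 11*z - 14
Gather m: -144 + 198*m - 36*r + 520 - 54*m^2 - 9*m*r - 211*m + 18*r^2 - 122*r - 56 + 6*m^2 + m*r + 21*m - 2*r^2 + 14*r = -48*m^2 + m*(8 - 8*r) + 16*r^2 - 144*r + 320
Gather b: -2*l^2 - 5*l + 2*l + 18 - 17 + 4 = -2*l^2 - 3*l + 5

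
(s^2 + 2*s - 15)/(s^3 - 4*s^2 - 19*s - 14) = (-s^2 - 2*s + 15)/(-s^3 + 4*s^2 + 19*s + 14)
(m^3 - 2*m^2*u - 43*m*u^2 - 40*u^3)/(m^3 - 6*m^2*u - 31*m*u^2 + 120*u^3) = (-m - u)/(-m + 3*u)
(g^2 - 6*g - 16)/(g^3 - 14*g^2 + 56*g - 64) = (g + 2)/(g^2 - 6*g + 8)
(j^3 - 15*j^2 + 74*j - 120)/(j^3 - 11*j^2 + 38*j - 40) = (j - 6)/(j - 2)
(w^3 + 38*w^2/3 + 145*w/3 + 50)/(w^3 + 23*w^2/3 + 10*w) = (w + 5)/w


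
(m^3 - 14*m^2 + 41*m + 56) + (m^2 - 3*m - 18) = m^3 - 13*m^2 + 38*m + 38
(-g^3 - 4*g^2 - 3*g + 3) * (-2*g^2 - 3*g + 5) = 2*g^5 + 11*g^4 + 13*g^3 - 17*g^2 - 24*g + 15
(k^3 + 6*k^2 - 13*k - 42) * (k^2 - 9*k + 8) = k^5 - 3*k^4 - 59*k^3 + 123*k^2 + 274*k - 336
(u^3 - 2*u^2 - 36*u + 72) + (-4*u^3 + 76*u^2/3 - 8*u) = -3*u^3 + 70*u^2/3 - 44*u + 72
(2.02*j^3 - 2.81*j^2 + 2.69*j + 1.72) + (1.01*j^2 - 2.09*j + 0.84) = 2.02*j^3 - 1.8*j^2 + 0.6*j + 2.56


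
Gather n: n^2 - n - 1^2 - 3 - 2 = n^2 - n - 6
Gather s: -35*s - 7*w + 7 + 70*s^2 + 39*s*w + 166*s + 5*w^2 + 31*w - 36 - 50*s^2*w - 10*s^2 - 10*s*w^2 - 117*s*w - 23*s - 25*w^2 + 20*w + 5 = s^2*(60 - 50*w) + s*(-10*w^2 - 78*w + 108) - 20*w^2 + 44*w - 24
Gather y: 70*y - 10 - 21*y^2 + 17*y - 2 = -21*y^2 + 87*y - 12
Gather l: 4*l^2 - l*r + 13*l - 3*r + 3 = 4*l^2 + l*(13 - r) - 3*r + 3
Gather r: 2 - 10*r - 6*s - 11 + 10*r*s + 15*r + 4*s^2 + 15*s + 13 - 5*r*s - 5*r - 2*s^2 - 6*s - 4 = 5*r*s + 2*s^2 + 3*s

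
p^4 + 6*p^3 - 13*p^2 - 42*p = p*(p - 3)*(p + 2)*(p + 7)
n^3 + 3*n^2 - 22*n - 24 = (n - 4)*(n + 1)*(n + 6)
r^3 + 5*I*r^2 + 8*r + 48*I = (r - 3*I)*(r + 4*I)^2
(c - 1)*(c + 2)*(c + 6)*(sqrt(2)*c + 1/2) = sqrt(2)*c^4 + c^3/2 + 7*sqrt(2)*c^3 + 7*c^2/2 + 4*sqrt(2)*c^2 - 12*sqrt(2)*c + 2*c - 6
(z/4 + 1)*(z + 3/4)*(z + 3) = z^3/4 + 31*z^2/16 + 69*z/16 + 9/4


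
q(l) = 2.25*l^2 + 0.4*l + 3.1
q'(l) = 4.5*l + 0.4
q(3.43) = 30.94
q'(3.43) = 15.84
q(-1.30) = 6.38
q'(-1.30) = -5.45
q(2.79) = 21.73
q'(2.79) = 12.96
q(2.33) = 16.25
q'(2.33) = 10.88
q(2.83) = 22.25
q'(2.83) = 13.14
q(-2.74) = 18.90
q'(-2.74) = -11.93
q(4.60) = 52.55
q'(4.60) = 21.10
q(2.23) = 15.18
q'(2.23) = 10.44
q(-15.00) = 503.35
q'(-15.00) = -67.10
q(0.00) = 3.10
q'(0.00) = 0.40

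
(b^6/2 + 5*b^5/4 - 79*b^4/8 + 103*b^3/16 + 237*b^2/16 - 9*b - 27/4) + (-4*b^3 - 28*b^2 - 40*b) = b^6/2 + 5*b^5/4 - 79*b^4/8 + 39*b^3/16 - 211*b^2/16 - 49*b - 27/4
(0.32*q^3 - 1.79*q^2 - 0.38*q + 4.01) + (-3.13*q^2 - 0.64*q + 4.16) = 0.32*q^3 - 4.92*q^2 - 1.02*q + 8.17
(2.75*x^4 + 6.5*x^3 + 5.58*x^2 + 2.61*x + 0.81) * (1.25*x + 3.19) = 3.4375*x^5 + 16.8975*x^4 + 27.71*x^3 + 21.0627*x^2 + 9.3384*x + 2.5839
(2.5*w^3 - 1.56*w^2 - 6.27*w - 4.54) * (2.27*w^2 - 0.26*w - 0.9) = 5.675*w^5 - 4.1912*w^4 - 16.0773*w^3 - 7.2716*w^2 + 6.8234*w + 4.086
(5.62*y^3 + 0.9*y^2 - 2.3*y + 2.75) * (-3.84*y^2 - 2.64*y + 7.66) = -21.5808*y^5 - 18.2928*y^4 + 49.5052*y^3 + 2.406*y^2 - 24.878*y + 21.065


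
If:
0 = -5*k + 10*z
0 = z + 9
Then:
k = -18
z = -9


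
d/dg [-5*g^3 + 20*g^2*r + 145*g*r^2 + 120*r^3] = -15*g^2 + 40*g*r + 145*r^2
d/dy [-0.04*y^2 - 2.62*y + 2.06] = -0.08*y - 2.62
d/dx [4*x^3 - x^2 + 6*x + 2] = 12*x^2 - 2*x + 6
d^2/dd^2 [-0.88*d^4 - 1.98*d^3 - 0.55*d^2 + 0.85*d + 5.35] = -10.56*d^2 - 11.88*d - 1.1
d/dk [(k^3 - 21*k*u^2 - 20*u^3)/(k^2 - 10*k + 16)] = (2*(k - 5)*(-k^3 + 21*k*u^2 + 20*u^3) + 3*(k^2 - 7*u^2)*(k^2 - 10*k + 16))/(k^2 - 10*k + 16)^2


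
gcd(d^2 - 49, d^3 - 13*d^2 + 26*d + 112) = d - 7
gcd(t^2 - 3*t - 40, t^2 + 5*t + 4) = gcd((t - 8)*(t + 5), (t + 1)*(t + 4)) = 1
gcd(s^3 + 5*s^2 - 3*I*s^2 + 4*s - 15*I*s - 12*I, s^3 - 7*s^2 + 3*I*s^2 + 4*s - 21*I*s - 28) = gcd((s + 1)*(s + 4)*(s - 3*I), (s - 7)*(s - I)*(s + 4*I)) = 1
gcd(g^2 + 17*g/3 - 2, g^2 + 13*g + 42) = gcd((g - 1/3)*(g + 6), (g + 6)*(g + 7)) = g + 6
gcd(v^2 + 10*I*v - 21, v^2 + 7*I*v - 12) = v + 3*I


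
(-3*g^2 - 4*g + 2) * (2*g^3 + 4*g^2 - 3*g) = -6*g^5 - 20*g^4 - 3*g^3 + 20*g^2 - 6*g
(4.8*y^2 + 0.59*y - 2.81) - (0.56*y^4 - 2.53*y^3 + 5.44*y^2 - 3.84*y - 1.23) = -0.56*y^4 + 2.53*y^3 - 0.640000000000001*y^2 + 4.43*y - 1.58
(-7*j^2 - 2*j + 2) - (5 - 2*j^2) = -5*j^2 - 2*j - 3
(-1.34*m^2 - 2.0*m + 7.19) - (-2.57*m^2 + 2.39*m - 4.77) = 1.23*m^2 - 4.39*m + 11.96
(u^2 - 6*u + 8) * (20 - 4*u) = -4*u^3 + 44*u^2 - 152*u + 160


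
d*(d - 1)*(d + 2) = d^3 + d^2 - 2*d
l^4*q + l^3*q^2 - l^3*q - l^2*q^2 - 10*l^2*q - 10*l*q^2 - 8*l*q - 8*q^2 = (l - 4)*(l + 2)*(l + q)*(l*q + q)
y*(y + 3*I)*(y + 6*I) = y^3 + 9*I*y^2 - 18*y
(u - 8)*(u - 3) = u^2 - 11*u + 24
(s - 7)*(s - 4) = s^2 - 11*s + 28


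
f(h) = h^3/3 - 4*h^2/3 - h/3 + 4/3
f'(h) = h^2 - 8*h/3 - 1/3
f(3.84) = -0.73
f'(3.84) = 4.17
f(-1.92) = -5.30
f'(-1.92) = 8.47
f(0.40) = 1.01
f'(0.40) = -1.24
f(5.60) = 16.19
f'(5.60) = 16.09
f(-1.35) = -1.47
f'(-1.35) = 5.09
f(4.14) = 0.75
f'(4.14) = 5.77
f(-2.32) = -9.23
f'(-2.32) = 11.24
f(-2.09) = -6.84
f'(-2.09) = 9.61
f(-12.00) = -762.67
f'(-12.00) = 175.67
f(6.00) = 23.33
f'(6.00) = 19.67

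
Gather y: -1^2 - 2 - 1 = -4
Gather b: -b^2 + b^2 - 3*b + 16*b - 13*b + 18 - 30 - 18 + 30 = 0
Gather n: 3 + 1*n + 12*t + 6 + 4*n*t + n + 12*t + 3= n*(4*t + 2) + 24*t + 12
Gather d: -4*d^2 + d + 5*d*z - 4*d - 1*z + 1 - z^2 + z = -4*d^2 + d*(5*z - 3) - z^2 + 1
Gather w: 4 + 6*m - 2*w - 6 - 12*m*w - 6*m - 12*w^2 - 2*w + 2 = -12*w^2 + w*(-12*m - 4)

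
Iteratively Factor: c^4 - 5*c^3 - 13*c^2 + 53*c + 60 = (c + 3)*(c^3 - 8*c^2 + 11*c + 20) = (c - 4)*(c + 3)*(c^2 - 4*c - 5) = (c - 5)*(c - 4)*(c + 3)*(c + 1)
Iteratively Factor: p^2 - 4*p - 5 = (p - 5)*(p + 1)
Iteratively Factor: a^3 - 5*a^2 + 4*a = (a)*(a^2 - 5*a + 4) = a*(a - 4)*(a - 1)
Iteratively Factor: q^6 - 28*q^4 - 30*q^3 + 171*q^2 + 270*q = (q)*(q^5 - 28*q^3 - 30*q^2 + 171*q + 270) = q*(q - 5)*(q^4 + 5*q^3 - 3*q^2 - 45*q - 54) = q*(q - 5)*(q - 3)*(q^3 + 8*q^2 + 21*q + 18) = q*(q - 5)*(q - 3)*(q + 3)*(q^2 + 5*q + 6) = q*(q - 5)*(q - 3)*(q + 3)^2*(q + 2)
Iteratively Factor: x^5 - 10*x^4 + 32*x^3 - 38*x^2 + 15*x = (x)*(x^4 - 10*x^3 + 32*x^2 - 38*x + 15) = x*(x - 1)*(x^3 - 9*x^2 + 23*x - 15) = x*(x - 1)^2*(x^2 - 8*x + 15) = x*(x - 5)*(x - 1)^2*(x - 3)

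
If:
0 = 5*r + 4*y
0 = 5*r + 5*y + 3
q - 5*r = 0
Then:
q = 12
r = 12/5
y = -3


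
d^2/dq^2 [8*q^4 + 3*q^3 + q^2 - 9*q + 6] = 96*q^2 + 18*q + 2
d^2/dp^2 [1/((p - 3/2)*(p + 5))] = 4*(4*(p + 5)^2 + 2*(p + 5)*(2*p - 3) + (2*p - 3)^2)/((p + 5)^3*(2*p - 3)^3)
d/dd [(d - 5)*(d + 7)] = 2*d + 2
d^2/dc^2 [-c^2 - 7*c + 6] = -2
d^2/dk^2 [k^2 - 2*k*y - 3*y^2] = 2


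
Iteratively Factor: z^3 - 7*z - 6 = (z - 3)*(z^2 + 3*z + 2) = (z - 3)*(z + 1)*(z + 2)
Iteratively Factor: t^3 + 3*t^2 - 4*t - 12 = (t - 2)*(t^2 + 5*t + 6) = (t - 2)*(t + 2)*(t + 3)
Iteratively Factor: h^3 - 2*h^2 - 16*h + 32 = (h + 4)*(h^2 - 6*h + 8) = (h - 4)*(h + 4)*(h - 2)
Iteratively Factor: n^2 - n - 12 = (n + 3)*(n - 4)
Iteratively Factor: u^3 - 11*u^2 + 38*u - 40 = (u - 2)*(u^2 - 9*u + 20) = (u - 4)*(u - 2)*(u - 5)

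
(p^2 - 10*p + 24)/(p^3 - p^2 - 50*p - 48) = (-p^2 + 10*p - 24)/(-p^3 + p^2 + 50*p + 48)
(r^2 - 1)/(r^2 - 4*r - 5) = (r - 1)/(r - 5)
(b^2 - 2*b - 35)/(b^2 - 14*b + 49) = (b + 5)/(b - 7)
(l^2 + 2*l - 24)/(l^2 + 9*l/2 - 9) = 2*(l - 4)/(2*l - 3)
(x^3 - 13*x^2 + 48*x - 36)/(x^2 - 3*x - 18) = (x^2 - 7*x + 6)/(x + 3)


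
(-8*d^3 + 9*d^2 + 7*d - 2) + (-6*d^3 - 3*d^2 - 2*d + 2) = -14*d^3 + 6*d^2 + 5*d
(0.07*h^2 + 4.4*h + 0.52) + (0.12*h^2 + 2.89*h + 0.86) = 0.19*h^2 + 7.29*h + 1.38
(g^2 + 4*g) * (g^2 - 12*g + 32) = g^4 - 8*g^3 - 16*g^2 + 128*g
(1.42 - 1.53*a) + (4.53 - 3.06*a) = 5.95 - 4.59*a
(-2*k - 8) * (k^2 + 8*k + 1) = -2*k^3 - 24*k^2 - 66*k - 8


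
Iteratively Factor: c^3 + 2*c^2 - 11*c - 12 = (c - 3)*(c^2 + 5*c + 4) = (c - 3)*(c + 4)*(c + 1)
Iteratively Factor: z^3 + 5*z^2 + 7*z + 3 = (z + 3)*(z^2 + 2*z + 1) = (z + 1)*(z + 3)*(z + 1)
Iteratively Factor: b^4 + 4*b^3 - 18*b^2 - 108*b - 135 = (b + 3)*(b^3 + b^2 - 21*b - 45) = (b - 5)*(b + 3)*(b^2 + 6*b + 9) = (b - 5)*(b + 3)^2*(b + 3)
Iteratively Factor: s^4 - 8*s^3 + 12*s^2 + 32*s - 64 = (s + 2)*(s^3 - 10*s^2 + 32*s - 32) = (s - 4)*(s + 2)*(s^2 - 6*s + 8) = (s - 4)*(s - 2)*(s + 2)*(s - 4)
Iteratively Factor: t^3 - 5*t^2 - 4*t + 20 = (t + 2)*(t^2 - 7*t + 10) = (t - 2)*(t + 2)*(t - 5)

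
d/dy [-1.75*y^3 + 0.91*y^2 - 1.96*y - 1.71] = -5.25*y^2 + 1.82*y - 1.96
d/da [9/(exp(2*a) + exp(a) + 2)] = (-18*exp(a) - 9)*exp(a)/(exp(2*a) + exp(a) + 2)^2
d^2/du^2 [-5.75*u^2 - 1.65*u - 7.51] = -11.5000000000000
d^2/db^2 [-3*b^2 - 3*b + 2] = -6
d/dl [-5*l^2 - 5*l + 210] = -10*l - 5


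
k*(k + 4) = k^2 + 4*k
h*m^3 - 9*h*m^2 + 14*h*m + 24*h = (m - 6)*(m - 4)*(h*m + h)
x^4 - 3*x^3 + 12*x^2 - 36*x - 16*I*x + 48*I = (x - 3)*(x - 2*I)^2*(x + 4*I)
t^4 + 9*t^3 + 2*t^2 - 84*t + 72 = (t - 2)*(t - 1)*(t + 6)^2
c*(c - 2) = c^2 - 2*c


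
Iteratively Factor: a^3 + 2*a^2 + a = (a + 1)*(a^2 + a) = a*(a + 1)*(a + 1)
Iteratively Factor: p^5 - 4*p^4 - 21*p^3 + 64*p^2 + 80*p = (p)*(p^4 - 4*p^3 - 21*p^2 + 64*p + 80) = p*(p - 5)*(p^3 + p^2 - 16*p - 16) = p*(p - 5)*(p - 4)*(p^2 + 5*p + 4) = p*(p - 5)*(p - 4)*(p + 1)*(p + 4)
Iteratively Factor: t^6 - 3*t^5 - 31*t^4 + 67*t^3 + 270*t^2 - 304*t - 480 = (t - 2)*(t^5 - t^4 - 33*t^3 + t^2 + 272*t + 240) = (t - 4)*(t - 2)*(t^4 + 3*t^3 - 21*t^2 - 83*t - 60) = (t - 4)*(t - 2)*(t + 4)*(t^3 - t^2 - 17*t - 15) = (t - 4)*(t - 2)*(t + 3)*(t + 4)*(t^2 - 4*t - 5) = (t - 4)*(t - 2)*(t + 1)*(t + 3)*(t + 4)*(t - 5)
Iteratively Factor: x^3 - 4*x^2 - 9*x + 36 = (x - 3)*(x^2 - x - 12) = (x - 4)*(x - 3)*(x + 3)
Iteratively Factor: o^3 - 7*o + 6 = (o + 3)*(o^2 - 3*o + 2) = (o - 1)*(o + 3)*(o - 2)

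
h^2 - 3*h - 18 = (h - 6)*(h + 3)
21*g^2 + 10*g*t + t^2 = (3*g + t)*(7*g + t)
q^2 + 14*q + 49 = (q + 7)^2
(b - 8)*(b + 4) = b^2 - 4*b - 32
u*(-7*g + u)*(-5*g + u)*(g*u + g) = 35*g^3*u^2 + 35*g^3*u - 12*g^2*u^3 - 12*g^2*u^2 + g*u^4 + g*u^3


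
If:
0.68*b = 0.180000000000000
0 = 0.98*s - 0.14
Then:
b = 0.26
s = 0.14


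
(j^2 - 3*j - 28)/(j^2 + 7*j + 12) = (j - 7)/(j + 3)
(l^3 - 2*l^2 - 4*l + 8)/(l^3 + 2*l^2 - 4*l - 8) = (l - 2)/(l + 2)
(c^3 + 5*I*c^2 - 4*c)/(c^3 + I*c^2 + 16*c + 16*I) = c/(c - 4*I)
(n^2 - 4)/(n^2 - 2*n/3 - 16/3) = 3*(n - 2)/(3*n - 8)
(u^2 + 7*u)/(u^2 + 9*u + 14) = u/(u + 2)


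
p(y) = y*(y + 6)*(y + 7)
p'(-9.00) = 51.00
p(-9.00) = -54.00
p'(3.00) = 147.00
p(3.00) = 270.00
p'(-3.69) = -13.09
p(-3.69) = -28.21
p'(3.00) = 147.00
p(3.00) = 270.00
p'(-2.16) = -0.16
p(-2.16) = -40.14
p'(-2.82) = -7.46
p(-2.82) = -37.48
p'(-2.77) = -7.00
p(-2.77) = -37.85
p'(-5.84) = -7.52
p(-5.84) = -1.08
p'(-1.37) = 12.01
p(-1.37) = -35.71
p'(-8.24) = 31.45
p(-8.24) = -22.89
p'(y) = y*(y + 6) + y*(y + 7) + (y + 6)*(y + 7)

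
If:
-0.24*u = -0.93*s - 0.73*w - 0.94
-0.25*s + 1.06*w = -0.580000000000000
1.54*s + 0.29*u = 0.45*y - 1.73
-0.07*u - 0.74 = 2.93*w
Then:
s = 0.70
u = 5.45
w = -0.38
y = 9.74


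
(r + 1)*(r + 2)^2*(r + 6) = r^4 + 11*r^3 + 38*r^2 + 52*r + 24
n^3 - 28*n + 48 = (n - 4)*(n - 2)*(n + 6)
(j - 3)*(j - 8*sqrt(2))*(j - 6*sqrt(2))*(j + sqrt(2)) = j^4 - 13*sqrt(2)*j^3 - 3*j^3 + 39*sqrt(2)*j^2 + 68*j^2 - 204*j + 96*sqrt(2)*j - 288*sqrt(2)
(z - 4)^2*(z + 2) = z^3 - 6*z^2 + 32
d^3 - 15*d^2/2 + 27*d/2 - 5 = (d - 5)*(d - 2)*(d - 1/2)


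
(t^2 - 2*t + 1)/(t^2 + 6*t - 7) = (t - 1)/(t + 7)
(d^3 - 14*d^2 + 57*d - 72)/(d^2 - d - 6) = (d^2 - 11*d + 24)/(d + 2)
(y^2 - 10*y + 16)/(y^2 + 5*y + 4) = (y^2 - 10*y + 16)/(y^2 + 5*y + 4)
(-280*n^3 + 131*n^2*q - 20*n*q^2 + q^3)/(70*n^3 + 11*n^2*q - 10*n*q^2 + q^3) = (-8*n + q)/(2*n + q)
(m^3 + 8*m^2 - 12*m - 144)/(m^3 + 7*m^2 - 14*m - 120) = (m + 6)/(m + 5)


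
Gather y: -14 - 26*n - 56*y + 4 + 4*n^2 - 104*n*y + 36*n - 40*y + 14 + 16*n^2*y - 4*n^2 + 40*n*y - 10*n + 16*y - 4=y*(16*n^2 - 64*n - 80)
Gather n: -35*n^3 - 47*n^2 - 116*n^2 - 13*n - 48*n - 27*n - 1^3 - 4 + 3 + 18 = -35*n^3 - 163*n^2 - 88*n + 16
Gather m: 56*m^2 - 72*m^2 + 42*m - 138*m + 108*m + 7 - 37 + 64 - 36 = -16*m^2 + 12*m - 2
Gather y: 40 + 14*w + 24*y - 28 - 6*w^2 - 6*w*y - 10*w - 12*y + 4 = -6*w^2 + 4*w + y*(12 - 6*w) + 16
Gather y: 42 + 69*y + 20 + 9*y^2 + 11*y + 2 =9*y^2 + 80*y + 64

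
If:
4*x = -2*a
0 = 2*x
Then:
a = 0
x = 0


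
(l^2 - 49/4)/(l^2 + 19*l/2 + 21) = (l - 7/2)/(l + 6)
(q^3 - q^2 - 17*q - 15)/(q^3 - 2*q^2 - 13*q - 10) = (q + 3)/(q + 2)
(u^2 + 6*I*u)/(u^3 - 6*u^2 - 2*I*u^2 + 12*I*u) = (u + 6*I)/(u^2 - 6*u - 2*I*u + 12*I)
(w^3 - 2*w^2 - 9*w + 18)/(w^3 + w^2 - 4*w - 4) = (w^2 - 9)/(w^2 + 3*w + 2)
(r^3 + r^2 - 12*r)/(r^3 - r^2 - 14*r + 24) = r/(r - 2)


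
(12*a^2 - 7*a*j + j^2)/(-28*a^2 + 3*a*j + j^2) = (-3*a + j)/(7*a + j)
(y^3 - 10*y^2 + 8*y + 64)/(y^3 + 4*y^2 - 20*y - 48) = (y - 8)/(y + 6)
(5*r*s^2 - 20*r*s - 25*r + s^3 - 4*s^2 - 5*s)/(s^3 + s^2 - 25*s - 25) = (5*r + s)/(s + 5)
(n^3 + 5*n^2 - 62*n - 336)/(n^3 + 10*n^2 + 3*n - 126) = (n - 8)/(n - 3)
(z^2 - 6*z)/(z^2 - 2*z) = (z - 6)/(z - 2)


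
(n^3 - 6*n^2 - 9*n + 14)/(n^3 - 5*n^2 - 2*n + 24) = (n^2 - 8*n + 7)/(n^2 - 7*n + 12)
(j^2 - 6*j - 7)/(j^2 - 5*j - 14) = (j + 1)/(j + 2)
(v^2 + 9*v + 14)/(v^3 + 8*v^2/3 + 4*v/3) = 3*(v + 7)/(v*(3*v + 2))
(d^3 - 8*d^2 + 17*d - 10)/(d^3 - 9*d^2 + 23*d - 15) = (d - 2)/(d - 3)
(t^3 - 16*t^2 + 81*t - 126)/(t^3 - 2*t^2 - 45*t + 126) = (t - 7)/(t + 7)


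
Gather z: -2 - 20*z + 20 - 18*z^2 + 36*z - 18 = -18*z^2 + 16*z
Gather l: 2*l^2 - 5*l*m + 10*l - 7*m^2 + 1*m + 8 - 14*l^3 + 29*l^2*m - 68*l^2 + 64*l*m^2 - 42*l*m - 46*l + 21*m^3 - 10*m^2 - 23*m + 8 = -14*l^3 + l^2*(29*m - 66) + l*(64*m^2 - 47*m - 36) + 21*m^3 - 17*m^2 - 22*m + 16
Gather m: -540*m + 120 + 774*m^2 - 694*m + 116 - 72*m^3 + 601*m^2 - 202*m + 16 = -72*m^3 + 1375*m^2 - 1436*m + 252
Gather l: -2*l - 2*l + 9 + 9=18 - 4*l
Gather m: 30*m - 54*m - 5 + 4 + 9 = 8 - 24*m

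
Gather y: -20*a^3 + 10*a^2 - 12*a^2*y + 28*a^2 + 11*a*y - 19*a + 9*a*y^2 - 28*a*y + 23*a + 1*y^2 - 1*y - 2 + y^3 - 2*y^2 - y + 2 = -20*a^3 + 38*a^2 + 4*a + y^3 + y^2*(9*a - 1) + y*(-12*a^2 - 17*a - 2)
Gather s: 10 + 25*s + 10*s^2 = 10*s^2 + 25*s + 10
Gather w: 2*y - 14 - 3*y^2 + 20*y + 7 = -3*y^2 + 22*y - 7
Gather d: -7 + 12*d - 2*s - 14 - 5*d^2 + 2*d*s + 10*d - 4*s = -5*d^2 + d*(2*s + 22) - 6*s - 21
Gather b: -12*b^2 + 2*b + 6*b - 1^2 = -12*b^2 + 8*b - 1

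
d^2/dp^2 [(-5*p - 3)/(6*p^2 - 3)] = 4*(-10*p^3 - 18*p^2 - 15*p - 3)/(3*(8*p^6 - 12*p^4 + 6*p^2 - 1))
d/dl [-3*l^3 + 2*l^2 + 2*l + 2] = -9*l^2 + 4*l + 2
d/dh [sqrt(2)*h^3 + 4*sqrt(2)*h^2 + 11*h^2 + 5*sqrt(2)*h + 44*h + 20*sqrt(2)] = 3*sqrt(2)*h^2 + 8*sqrt(2)*h + 22*h + 5*sqrt(2) + 44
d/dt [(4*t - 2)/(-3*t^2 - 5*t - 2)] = 6*(2*t^2 - 2*t - 3)/(9*t^4 + 30*t^3 + 37*t^2 + 20*t + 4)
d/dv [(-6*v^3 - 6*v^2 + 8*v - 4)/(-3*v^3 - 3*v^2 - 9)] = 2*(8*v^3 + 25*v^2 + 14*v - 12)/(3*(v^6 + 2*v^5 + v^4 + 6*v^3 + 6*v^2 + 9))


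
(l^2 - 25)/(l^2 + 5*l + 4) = (l^2 - 25)/(l^2 + 5*l + 4)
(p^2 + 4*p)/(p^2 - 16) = p/(p - 4)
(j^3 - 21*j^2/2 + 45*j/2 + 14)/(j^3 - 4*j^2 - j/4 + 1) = 2*(j - 7)/(2*j - 1)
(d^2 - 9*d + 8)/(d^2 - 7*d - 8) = (d - 1)/(d + 1)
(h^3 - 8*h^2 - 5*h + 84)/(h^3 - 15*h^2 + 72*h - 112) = (h + 3)/(h - 4)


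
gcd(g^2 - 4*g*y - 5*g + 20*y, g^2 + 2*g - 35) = g - 5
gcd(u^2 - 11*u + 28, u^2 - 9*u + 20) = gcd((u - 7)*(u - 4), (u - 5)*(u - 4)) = u - 4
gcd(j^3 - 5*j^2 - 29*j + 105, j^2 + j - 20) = j + 5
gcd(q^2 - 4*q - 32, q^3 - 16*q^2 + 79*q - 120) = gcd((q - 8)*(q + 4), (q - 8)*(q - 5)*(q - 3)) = q - 8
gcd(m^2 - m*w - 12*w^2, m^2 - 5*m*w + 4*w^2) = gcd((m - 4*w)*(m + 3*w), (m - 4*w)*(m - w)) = -m + 4*w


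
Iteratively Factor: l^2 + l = (l + 1)*(l)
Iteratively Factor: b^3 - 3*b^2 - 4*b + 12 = (b - 2)*(b^2 - b - 6) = (b - 2)*(b + 2)*(b - 3)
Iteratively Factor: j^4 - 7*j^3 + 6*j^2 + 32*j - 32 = (j + 2)*(j^3 - 9*j^2 + 24*j - 16) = (j - 1)*(j + 2)*(j^2 - 8*j + 16) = (j - 4)*(j - 1)*(j + 2)*(j - 4)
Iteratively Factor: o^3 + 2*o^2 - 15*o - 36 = (o + 3)*(o^2 - o - 12) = (o + 3)^2*(o - 4)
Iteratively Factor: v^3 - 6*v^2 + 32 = (v - 4)*(v^2 - 2*v - 8) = (v - 4)^2*(v + 2)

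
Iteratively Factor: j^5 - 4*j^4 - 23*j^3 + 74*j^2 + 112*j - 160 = (j + 4)*(j^4 - 8*j^3 + 9*j^2 + 38*j - 40) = (j - 5)*(j + 4)*(j^3 - 3*j^2 - 6*j + 8) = (j - 5)*(j + 2)*(j + 4)*(j^2 - 5*j + 4) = (j - 5)*(j - 4)*(j + 2)*(j + 4)*(j - 1)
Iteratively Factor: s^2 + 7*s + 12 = (s + 3)*(s + 4)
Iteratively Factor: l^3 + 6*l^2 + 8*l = (l + 4)*(l^2 + 2*l) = l*(l + 4)*(l + 2)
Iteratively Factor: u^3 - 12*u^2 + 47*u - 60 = (u - 4)*(u^2 - 8*u + 15) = (u - 4)*(u - 3)*(u - 5)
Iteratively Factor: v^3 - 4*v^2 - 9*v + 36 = (v - 4)*(v^2 - 9) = (v - 4)*(v + 3)*(v - 3)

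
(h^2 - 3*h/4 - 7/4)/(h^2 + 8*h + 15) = (4*h^2 - 3*h - 7)/(4*(h^2 + 8*h + 15))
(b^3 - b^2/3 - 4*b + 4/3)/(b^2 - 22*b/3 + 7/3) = (b^2 - 4)/(b - 7)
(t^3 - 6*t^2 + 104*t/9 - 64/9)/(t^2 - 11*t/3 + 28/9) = (3*t^2 - 14*t + 16)/(3*t - 7)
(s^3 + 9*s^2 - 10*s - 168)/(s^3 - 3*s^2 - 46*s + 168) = (s + 6)/(s - 6)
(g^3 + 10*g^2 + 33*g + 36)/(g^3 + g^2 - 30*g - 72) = (g + 3)/(g - 6)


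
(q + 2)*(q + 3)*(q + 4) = q^3 + 9*q^2 + 26*q + 24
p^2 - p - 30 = (p - 6)*(p + 5)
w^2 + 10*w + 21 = (w + 3)*(w + 7)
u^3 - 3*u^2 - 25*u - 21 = (u - 7)*(u + 1)*(u + 3)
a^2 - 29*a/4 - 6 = (a - 8)*(a + 3/4)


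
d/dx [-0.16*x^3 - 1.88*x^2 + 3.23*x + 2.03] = -0.48*x^2 - 3.76*x + 3.23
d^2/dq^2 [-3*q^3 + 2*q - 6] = -18*q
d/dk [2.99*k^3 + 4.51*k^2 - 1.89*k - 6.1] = 8.97*k^2 + 9.02*k - 1.89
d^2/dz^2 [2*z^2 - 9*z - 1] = 4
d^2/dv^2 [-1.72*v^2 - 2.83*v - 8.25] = -3.44000000000000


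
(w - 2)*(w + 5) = w^2 + 3*w - 10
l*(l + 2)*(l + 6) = l^3 + 8*l^2 + 12*l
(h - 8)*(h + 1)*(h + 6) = h^3 - h^2 - 50*h - 48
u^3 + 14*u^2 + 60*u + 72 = (u + 2)*(u + 6)^2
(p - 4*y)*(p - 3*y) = p^2 - 7*p*y + 12*y^2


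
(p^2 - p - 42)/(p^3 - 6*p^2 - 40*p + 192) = (p - 7)/(p^2 - 12*p + 32)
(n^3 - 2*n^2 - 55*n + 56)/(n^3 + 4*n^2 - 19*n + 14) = (n - 8)/(n - 2)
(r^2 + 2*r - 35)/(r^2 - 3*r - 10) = (r + 7)/(r + 2)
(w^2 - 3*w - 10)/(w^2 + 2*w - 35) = (w + 2)/(w + 7)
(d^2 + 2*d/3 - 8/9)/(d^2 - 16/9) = (3*d - 2)/(3*d - 4)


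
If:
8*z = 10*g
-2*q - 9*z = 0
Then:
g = 4*z/5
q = -9*z/2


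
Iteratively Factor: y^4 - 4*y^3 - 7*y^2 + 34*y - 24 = (y - 2)*(y^3 - 2*y^2 - 11*y + 12) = (y - 4)*(y - 2)*(y^2 + 2*y - 3) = (y - 4)*(y - 2)*(y - 1)*(y + 3)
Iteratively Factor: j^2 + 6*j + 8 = (j + 4)*(j + 2)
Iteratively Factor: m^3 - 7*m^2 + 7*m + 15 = (m - 5)*(m^2 - 2*m - 3) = (m - 5)*(m + 1)*(m - 3)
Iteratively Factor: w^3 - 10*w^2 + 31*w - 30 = (w - 3)*(w^2 - 7*w + 10) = (w - 5)*(w - 3)*(w - 2)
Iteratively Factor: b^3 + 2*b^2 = (b + 2)*(b^2) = b*(b + 2)*(b)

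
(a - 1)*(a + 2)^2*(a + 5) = a^4 + 8*a^3 + 15*a^2 - 4*a - 20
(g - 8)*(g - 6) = g^2 - 14*g + 48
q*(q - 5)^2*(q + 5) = q^4 - 5*q^3 - 25*q^2 + 125*q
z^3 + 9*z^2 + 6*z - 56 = (z - 2)*(z + 4)*(z + 7)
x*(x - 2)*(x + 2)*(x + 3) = x^4 + 3*x^3 - 4*x^2 - 12*x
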